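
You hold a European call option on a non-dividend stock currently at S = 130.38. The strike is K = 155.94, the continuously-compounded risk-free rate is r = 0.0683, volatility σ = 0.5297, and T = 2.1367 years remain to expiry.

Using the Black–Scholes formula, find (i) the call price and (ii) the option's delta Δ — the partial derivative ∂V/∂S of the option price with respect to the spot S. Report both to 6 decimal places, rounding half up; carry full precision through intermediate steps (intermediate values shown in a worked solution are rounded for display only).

σ√T = 0.5297·√2.1367 = 0.774287
d₁ = (ln(S/K) + (r+σ²/2)T) / (σ√T) = (ln(130.38/155.94) + (0.0683+0.5297²/2)·2.1367) / 0.774287 = (-0.179018 + 0.445696) / 0.774287 = 0.344418
d₂ = d₁ − σ√T = 0.344418 − 0.774287 = -0.429868
e^{−rT} = e^{−0.0683·2.1367} = 0.864212
N(d₁) = 0.634734,  N(d₂) = 0.333646
Call price V = S·N(d₁) − K·e^{−rT}·N(d₂) = 82.756634 − 44.963861 = 37.792773
Δ = N(d₁) = 0.634734

price = 37.792773
Δ = 0.634734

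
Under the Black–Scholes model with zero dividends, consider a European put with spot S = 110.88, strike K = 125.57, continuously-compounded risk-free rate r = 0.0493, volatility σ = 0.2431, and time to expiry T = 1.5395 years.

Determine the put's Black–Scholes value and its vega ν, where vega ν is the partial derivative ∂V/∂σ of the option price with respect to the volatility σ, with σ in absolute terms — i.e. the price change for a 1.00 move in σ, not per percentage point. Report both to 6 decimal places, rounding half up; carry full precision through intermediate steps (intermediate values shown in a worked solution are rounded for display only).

price = 16.553126
ν = 54.882168

σ√T = 0.2431·√1.5395 = 0.301630
d₁ = (ln(S/K) + (r+σ²/2)T) / (σ√T) = (ln(110.88/125.57) + (0.0493+0.2431²/2)·1.5395) / 0.301630 = (-0.124415 + 0.121388) / 0.301630 = -0.010036
d₂ = d₁ − σ√T = -0.010036 − 0.301630 = -0.311666
e^{−rT} = e^{−0.0493·1.5395} = 0.926911
N(−d₁) = 0.504004,  N(−d₂) = 0.622353
Put price V = K·e^{−rT}·N(−d₂) − S·N(−d₁) = 72.437049 − 55.883924 = 16.553126
φ(d₁) = (1/√(2π))·e^{−d₁²/2} = 0.398922
ν = S·φ(d₁)·√T = 54.882168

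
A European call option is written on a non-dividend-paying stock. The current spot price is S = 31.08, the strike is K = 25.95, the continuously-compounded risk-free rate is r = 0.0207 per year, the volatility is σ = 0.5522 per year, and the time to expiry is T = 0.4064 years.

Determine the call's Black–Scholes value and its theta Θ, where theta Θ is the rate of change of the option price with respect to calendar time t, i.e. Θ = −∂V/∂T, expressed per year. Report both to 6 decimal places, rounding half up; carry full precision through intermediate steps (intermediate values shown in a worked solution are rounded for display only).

σ√T = 0.5522·√0.4064 = 0.352025
d₁ = (ln(S/K) + (r+σ²/2)T) / (σ√T) = (ln(31.08/25.95) + (0.0207+0.5522²/2)·0.4064) / 0.352025 = (0.180393 + 0.070373) / 0.352025 = 0.712354
d₂ = d₁ − σ√T = 0.712354 − 0.352025 = 0.360329
e^{−rT} = e^{−0.0207·0.4064} = 0.991623
N(d₁) = 0.761877,  N(d₂) = 0.640699
Call price V = S·N(d₁) − K·e^{−rT}·N(d₂) = 23.679139 − 16.486868 = 7.192271
φ(d₁) = (1/√(2π))·e^{−d₁²/2} = 0.309542
Θ = −S·φ(d₁)·σ/(2√T) − r·K·e^{−rT}·N(d₂) = −4.166676 − 0.341278 = -4.507955

price = 7.192271
Θ = -4.507955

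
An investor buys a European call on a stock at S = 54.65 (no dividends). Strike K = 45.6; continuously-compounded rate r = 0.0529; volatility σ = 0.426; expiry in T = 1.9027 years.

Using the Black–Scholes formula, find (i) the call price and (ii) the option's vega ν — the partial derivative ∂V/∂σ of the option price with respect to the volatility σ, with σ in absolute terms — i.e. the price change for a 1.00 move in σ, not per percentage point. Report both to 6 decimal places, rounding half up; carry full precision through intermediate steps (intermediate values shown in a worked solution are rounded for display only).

σ√T = 0.426·√1.9027 = 0.587618
d₁ = (ln(S/K) + (r+σ²/2)T) / (σ√T) = (ln(54.65/45.6) + (0.0529+0.426²/2)·1.9027) / 0.587618 = (0.181041 + 0.273300) / 0.587618 = 0.773193
d₂ = d₁ − σ√T = 0.773193 − 0.587618 = 0.185575
e^{−rT} = e^{−0.0529·1.9027} = 0.904247
N(d₁) = 0.780296,  N(d₂) = 0.573611
Call price V = S·N(d₁) − K·e^{−rT}·N(d₂) = 42.643165 − 23.652079 = 18.991085
φ(d₁) = (1/√(2π))·e^{−d₁²/2} = 0.295865
ν = S·φ(d₁)·√T = 22.303292

price = 18.991085
ν = 22.303292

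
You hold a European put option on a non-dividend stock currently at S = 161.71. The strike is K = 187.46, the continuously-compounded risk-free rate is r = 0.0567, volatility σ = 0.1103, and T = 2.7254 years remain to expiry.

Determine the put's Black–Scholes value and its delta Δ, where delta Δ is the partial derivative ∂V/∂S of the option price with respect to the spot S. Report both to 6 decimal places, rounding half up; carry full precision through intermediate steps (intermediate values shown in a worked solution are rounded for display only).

price = 11.154078
Δ = -0.448987

σ√T = 0.1103·√2.7254 = 0.182092
d₁ = (ln(S/K) + (r+σ²/2)T) / (σ√T) = (ln(161.71/187.46) + (0.0567+0.1103²/2)·2.7254) / 0.182092 = (-0.147761 + 0.171109) / 0.182092 = 0.128221
d₂ = d₁ − σ√T = 0.128221 − 0.182092 = -0.053871
e^{−rT} = e^{−0.0567·2.7254} = 0.856818
N(−d₁) = 0.448987,  N(−d₂) = 0.521481
Put price V = K·e^{−rT}·N(−d₂) − S·N(−d₁) = 83.759765 − 72.605686 = 11.154078
Δ = −N(−d₁) = -0.448987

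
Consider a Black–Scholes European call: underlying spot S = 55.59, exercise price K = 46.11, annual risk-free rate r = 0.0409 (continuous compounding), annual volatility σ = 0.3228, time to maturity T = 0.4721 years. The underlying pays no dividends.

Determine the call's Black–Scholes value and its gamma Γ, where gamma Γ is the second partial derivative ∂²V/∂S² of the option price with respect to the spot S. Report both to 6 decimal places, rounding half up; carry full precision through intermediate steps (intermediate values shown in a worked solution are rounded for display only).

σ√T = 0.3228·√0.4721 = 0.221794
d₁ = (ln(S/K) + (r+σ²/2)T) / (σ√T) = (ln(55.59/46.11) + (0.0409+0.3228²/2)·0.4721) / 0.221794 = (0.186973 + 0.043905) / 0.221794 = 1.040959
d₂ = d₁ − σ√T = 1.040959 − 0.221794 = 0.819164
e^{−rT} = e^{−0.0409·0.4721} = 0.980876
N(d₁) = 0.851053,  N(d₂) = 0.793654
Call price V = S·N(d₁) − K·e^{−rT}·N(d₂) = 47.310014 − 35.895531 = 11.414483
φ(d₁) = (1/√(2π))·e^{−d₁²/2} = 0.232065
Γ = φ(d₁) / (S·σ·√T) = 0.018822

price = 11.414483
Γ = 0.018822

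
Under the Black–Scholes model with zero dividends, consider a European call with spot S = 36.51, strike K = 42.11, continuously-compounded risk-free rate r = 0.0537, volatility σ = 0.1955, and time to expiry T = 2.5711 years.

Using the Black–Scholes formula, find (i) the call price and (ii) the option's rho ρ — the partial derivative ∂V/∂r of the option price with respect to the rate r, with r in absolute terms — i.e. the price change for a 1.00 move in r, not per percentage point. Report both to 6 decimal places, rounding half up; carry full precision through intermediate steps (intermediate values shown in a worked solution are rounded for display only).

price = 4.473604
ρ = 40.732027

σ√T = 0.1955·√2.5711 = 0.313477
d₁ = (ln(S/K) + (r+σ²/2)T) / (σ√T) = (ln(36.51/42.11) + (0.0537+0.1955²/2)·2.5711) / 0.313477 = (-0.142699 + 0.187202) / 0.313477 = 0.141966
d₂ = d₁ − σ√T = 0.141966 − 0.313477 = -0.171512
e^{−rT} = e^{−0.0537·2.5711} = 0.871039
N(d₁) = 0.556446,  N(d₂) = 0.431911
Call price V = S·N(d₁) − K·e^{−rT}·N(d₂) = 20.315861 − 15.842257 = 4.473604
ρ = K·T·e^{−rT}·N(d₂) = 40.732027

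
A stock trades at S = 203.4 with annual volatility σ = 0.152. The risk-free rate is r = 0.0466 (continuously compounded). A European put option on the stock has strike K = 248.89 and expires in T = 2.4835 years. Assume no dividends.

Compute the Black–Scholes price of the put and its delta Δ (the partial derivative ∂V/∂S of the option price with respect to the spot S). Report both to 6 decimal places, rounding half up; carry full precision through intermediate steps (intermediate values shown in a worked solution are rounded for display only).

σ√T = 0.152·√2.4835 = 0.239539
d₁ = (ln(S/K) + (r+σ²/2)T) / (σ√T) = (ln(203.4/248.89) + (0.0466+0.152²/2)·2.4835) / 0.239539 = (-0.201837 + 0.144420) / 0.239539 = -0.239694
d₂ = d₁ − σ√T = -0.239694 − 0.239539 = -0.479233
e^{−rT} = e^{−0.0466·2.4835} = 0.890715
N(−d₁) = 0.594716,  N(−d₂) = 0.684114
Put price V = K·e^{−rT}·N(−d₂) − S·N(−d₁) = 151.661122 − 120.965309 = 30.695812
Δ = −N(−d₁) = -0.594716

price = 30.695812
Δ = -0.594716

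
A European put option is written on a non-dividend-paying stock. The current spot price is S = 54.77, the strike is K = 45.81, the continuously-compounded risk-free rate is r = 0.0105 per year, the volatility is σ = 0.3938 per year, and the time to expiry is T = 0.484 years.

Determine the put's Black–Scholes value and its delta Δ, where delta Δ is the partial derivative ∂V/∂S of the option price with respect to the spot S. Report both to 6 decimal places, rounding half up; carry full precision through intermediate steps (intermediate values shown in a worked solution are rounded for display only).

σ√T = 0.3938·√0.484 = 0.273967
d₁ = (ln(S/K) + (r+σ²/2)T) / (σ√T) = (ln(54.77/45.81) + (0.0105+0.3938²/2)·0.484) / 0.273967 = (0.178640 + 0.042611) / 0.273967 = 0.807583
d₂ = d₁ − σ√T = 0.807583 − 0.273967 = 0.533616
e^{−rT} = e^{−0.0105·0.484} = 0.994931
N(−d₁) = 0.209665,  N(−d₂) = 0.296804
Put price V = K·e^{−rT}·N(−d₂) − S·N(−d₁) = 13.527652 − 11.483370 = 2.044282
Δ = −N(−d₁) = -0.209665

price = 2.044282
Δ = -0.209665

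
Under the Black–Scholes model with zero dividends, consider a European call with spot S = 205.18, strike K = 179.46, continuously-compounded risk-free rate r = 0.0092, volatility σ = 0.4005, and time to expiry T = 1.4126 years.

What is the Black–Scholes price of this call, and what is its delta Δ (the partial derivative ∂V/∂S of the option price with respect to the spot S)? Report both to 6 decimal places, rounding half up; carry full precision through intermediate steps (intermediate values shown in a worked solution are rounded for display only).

price = 51.644225
Δ = 0.707700

σ√T = 0.4005·√1.4126 = 0.476006
d₁ = (ln(S/K) + (r+σ²/2)T) / (σ√T) = (ln(205.18/179.46) + (0.0092+0.4005²/2)·1.4126) / 0.476006 = (0.133935 + 0.126287) / 0.476006 = 0.546678
d₂ = d₁ − σ√T = 0.546678 − 0.476006 = 0.070673
e^{−rT} = e^{−0.0092·1.4126} = 0.987088
N(d₁) = 0.707700,  N(d₂) = 0.528171
Call price V = S·N(d₁) − K·e^{−rT}·N(d₂) = 145.205903 − 93.561678 = 51.644225
Δ = N(d₁) = 0.707700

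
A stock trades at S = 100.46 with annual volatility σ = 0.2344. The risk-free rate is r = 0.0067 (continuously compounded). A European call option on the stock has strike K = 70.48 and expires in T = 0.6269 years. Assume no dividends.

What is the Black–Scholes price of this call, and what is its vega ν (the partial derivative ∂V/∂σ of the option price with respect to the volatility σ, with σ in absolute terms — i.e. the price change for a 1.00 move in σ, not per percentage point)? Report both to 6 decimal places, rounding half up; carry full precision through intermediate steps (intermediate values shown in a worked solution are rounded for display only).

σ√T = 0.2344·√0.6269 = 0.185591
d₁ = (ln(S/K) + (r+σ²/2)T) / (σ√T) = (ln(100.46/70.48) + (0.0067+0.2344²/2)·0.6269) / 0.185591 = (0.354431 + 0.021422) / 0.185591 = 2.025168
d₂ = d₁ − σ√T = 2.025168 − 0.185591 = 1.839577
e^{−rT} = e^{−0.0067·0.6269} = 0.995809
N(d₁) = 0.978575,  N(d₂) = 0.967085
Call price V = S·N(d₁) − K·e^{−rT}·N(d₂) = 98.307641 − 67.874453 = 30.433188
φ(d₁) = (1/√(2π))·e^{−d₁²/2} = 0.051324
ν = S·φ(d₁)·√T = 4.082393

price = 30.433188
ν = 4.082393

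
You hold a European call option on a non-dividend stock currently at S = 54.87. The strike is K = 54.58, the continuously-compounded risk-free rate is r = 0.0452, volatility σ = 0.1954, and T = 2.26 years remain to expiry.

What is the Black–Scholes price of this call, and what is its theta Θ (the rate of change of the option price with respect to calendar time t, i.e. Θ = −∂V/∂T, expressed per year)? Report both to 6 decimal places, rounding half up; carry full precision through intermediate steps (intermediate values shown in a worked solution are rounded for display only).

price = 9.274807
Θ = -2.554137

σ√T = 0.1954·√2.26 = 0.293751
d₁ = (ln(S/K) + (r+σ²/2)T) / (σ√T) = (ln(54.87/54.58) + (0.0452+0.1954²/2)·2.26) / 0.293751 = (0.005299 + 0.145297) / 0.293751 = 0.512666
d₂ = d₁ − σ√T = 0.512666 − 0.293751 = 0.218915
e^{−rT} = e^{−0.0452·2.26} = 0.902892
N(d₁) = 0.695908,  N(d₂) = 0.586642
Call price V = S·N(d₁) − K·e^{−rT}·N(d₂) = 38.184445 − 28.909637 = 9.274807
φ(d₁) = (1/√(2π))·e^{−d₁²/2} = 0.349815
Θ = −S·φ(d₁)·σ/(2√T) − r·K·e^{−rT}·N(d₂) = −1.247422 − 1.306716 = -2.554137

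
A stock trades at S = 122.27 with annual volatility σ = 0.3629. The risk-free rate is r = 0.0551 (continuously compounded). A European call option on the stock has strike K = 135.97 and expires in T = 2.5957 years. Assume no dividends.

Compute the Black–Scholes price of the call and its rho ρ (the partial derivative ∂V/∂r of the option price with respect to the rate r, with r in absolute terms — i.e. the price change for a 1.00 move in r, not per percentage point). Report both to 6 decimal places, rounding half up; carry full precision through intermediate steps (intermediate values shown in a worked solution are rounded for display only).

price = 29.873597
ρ = 125.204211

σ√T = 0.3629·√2.5957 = 0.584675
d₁ = (ln(S/K) + (r+σ²/2)T) / (σ√T) = (ln(122.27/135.97) + (0.0551+0.3629²/2)·2.5957) / 0.584675 = (-0.106203 + 0.313945) / 0.584675 = 0.355313
d₂ = d₁ − σ√T = 0.355313 − 0.584675 = -0.229361
e^{−rT} = e^{−0.0551·2.5957} = 0.866734
N(d₁) = 0.638823,  N(d₂) = 0.409294
Call price V = S·N(d₁) − K·e^{−rT}·N(d₂) = 78.108837 − 48.235240 = 29.873597
ρ = K·T·e^{−rT}·N(d₂) = 125.204211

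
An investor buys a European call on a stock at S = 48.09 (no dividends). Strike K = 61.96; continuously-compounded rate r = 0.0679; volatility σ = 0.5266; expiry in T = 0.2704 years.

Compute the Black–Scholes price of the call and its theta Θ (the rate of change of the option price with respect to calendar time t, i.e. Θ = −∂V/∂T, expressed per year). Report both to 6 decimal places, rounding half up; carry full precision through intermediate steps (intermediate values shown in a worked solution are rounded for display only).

price = 1.595311
Θ = -8.148313

σ√T = 0.5266·√0.2704 = 0.273832
d₁ = (ln(S/K) + (r+σ²/2)T) / (σ√T) = (ln(48.09/61.96) + (0.0679+0.5266²/2)·0.2704) / 0.273832 = (-0.253415 + 0.055852) / 0.273832 = -0.721474
d₂ = d₁ − σ√T = -0.721474 − 0.273832 = -0.995306
e^{−rT} = e^{−0.0679·0.2704} = 0.981807
N(d₁) = 0.235309,  N(d₂) = 0.159794
Call price V = S·N(d₁) − K·e^{−rT}·N(d₂) = 11.316011 − 9.720700 = 1.595311
φ(d₁) = (1/√(2π))·e^{−d₁²/2} = 0.307524
Θ = −S·φ(d₁)·σ/(2√T) − r·K·e^{−rT}·N(d₂) = −7.488277 − 0.660036 = -8.148313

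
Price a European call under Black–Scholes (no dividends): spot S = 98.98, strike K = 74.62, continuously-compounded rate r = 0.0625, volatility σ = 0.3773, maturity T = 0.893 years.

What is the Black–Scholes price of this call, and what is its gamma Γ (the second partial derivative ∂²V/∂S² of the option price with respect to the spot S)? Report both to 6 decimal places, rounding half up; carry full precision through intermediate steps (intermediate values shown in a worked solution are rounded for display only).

σ√T = 0.3773·√0.893 = 0.356544
d₁ = (ln(S/K) + (r+σ²/2)T) / (σ√T) = (ln(98.98/74.62) + (0.0625+0.3773²/2)·0.893) / 0.356544 = (0.282509 + 0.119374) / 0.356544 = 1.127165
d₂ = d₁ − σ√T = 1.127165 − 0.356544 = 0.770622
e^{−rT} = e^{−0.0625·0.893} = 0.945716
N(d₁) = 0.870164,  N(d₂) = 0.779534
Call price V = S·N(d₁) − K·e^{−rT}·N(d₂) = 86.128798 − 55.011241 = 31.117557
φ(d₁) = (1/√(2π))·e^{−d₁²/2} = 0.211361
Γ = φ(d₁) / (S·σ·√T) = 0.005989

price = 31.117557
Γ = 0.005989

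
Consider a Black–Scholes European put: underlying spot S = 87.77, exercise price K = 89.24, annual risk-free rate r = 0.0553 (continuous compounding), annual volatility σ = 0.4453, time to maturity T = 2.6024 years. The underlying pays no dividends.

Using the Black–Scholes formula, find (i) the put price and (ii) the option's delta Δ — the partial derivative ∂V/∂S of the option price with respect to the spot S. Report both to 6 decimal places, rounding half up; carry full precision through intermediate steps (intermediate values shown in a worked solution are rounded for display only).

σ√T = 0.4453·√2.6024 = 0.718356
d₁ = (ln(S/K) + (r+σ²/2)T) / (σ√T) = (ln(87.77/89.24) + (0.0553+0.4453²/2)·2.6024) / 0.718356 = (-0.016610 + 0.401930) / 0.718356 = 0.536393
d₂ = d₁ − σ√T = 0.536393 − 0.718356 = -0.181963
e^{−rT} = e^{−0.0553·2.6024} = 0.865963
N(−d₁) = 0.295844,  N(−d₂) = 0.572194
Put price V = K·e^{−rT}·N(−d₂) − S·N(−d₁) = 44.218356 − 25.966197 = 18.252159
Δ = −N(−d₁) = -0.295844

price = 18.252159
Δ = -0.295844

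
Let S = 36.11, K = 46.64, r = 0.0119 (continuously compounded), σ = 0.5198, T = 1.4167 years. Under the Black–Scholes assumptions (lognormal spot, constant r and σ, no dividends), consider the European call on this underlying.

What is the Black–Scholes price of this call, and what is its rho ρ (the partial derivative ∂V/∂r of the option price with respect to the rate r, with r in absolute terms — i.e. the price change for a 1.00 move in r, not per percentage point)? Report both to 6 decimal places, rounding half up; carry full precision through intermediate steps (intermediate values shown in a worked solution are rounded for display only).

σ√T = 0.5198·√1.4167 = 0.618693
d₁ = (ln(S/K) + (r+σ²/2)T) / (σ√T) = (ln(36.11/46.64) + (0.0119+0.5198²/2)·1.4167) / 0.618693 = (-0.255889 + 0.208249) / 0.618693 = -0.077000
d₂ = d₁ − σ√T = -0.077000 − 0.618693 = -0.695693
e^{−rT} = e^{−0.0119·1.4167} = 0.983283
N(d₁) = 0.469312,  N(d₂) = 0.243311
Call price V = S·N(d₁) − K·e^{−rT}·N(d₂) = 16.946846 − 11.158293 = 5.788554
ρ = K·T·e^{−rT}·N(d₂) = 15.807953

price = 5.788554
ρ = 15.807953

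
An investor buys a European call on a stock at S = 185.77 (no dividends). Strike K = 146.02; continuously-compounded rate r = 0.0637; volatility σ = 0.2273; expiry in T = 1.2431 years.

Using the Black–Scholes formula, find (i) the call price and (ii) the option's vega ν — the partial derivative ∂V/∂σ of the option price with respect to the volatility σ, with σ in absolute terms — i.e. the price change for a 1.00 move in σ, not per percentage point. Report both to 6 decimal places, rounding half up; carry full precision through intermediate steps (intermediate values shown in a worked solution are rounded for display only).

σ√T = 0.2273·√1.2431 = 0.253427
d₁ = (ln(S/K) + (r+σ²/2)T) / (σ√T) = (ln(185.77/146.02) + (0.0637+0.2273²/2)·1.2431) / 0.253427 = (0.240766 + 0.111298) / 0.253427 = 1.389213
d₂ = d₁ − σ√T = 1.389213 − 0.253427 = 1.135786
e^{−rT} = e^{−0.0637·1.2431} = 0.923869
N(d₁) = 0.917616,  N(d₂) = 0.871977
Call price V = S·N(d₁) − K·e^{−rT}·N(d₂) = 170.465529 − 117.632565 = 52.832964
φ(d₁) = (1/√(2π))·e^{−d₁²/2} = 0.151997
ν = S·φ(d₁)·√T = 31.482076

price = 52.832964
ν = 31.482076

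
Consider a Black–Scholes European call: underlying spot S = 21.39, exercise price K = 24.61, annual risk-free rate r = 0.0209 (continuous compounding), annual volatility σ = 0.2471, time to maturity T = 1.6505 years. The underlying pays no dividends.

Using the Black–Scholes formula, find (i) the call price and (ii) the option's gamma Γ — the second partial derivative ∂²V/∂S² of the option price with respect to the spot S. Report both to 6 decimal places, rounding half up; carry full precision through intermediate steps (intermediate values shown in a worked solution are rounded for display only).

price = 1.810315
Γ = 0.057865

σ√T = 0.2471·√1.6505 = 0.317454
d₁ = (ln(S/K) + (r+σ²/2)T) / (σ√T) = (ln(21.39/24.61) + (0.0209+0.2471²/2)·1.6505) / 0.317454 = (-0.140229 + 0.084884) / 0.317454 = -0.174342
d₂ = d₁ − σ√T = -0.174342 − 0.317454 = -0.491796
e^{−rT} = e^{−0.0209·1.6505} = 0.966093
N(d₁) = 0.430798,  N(d₂) = 0.311432
Call price V = S·N(d₁) − K·e^{−rT}·N(d₂) = 9.214779 − 7.404464 = 1.810315
φ(d₁) = (1/√(2π))·e^{−d₁²/2} = 0.392925
Γ = φ(d₁) / (S·σ·√T) = 0.057865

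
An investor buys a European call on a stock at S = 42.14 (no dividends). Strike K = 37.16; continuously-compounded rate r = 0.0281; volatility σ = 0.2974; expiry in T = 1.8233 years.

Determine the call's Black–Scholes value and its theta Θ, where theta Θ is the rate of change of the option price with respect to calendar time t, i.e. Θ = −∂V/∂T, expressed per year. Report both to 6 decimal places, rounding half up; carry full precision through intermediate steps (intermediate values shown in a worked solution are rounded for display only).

price = 10.159339
Θ = -2.097087

σ√T = 0.2974·√1.8233 = 0.401578
d₁ = (ln(S/K) + (r+σ²/2)T) / (σ√T) = (ln(42.14/37.16) + (0.0281+0.2974²/2)·1.8233) / 0.401578 = (0.125764 + 0.131867) / 0.401578 = 0.641548
d₂ = d₁ − σ√T = 0.641548 − 0.401578 = 0.239970
e^{−rT} = e^{−0.0281·1.8233} = 0.950056
N(d₁) = 0.739417,  N(d₂) = 0.594823
Call price V = S·N(d₁) − K·e^{−rT}·N(d₂) = 31.159020 − 20.999681 = 10.159339
φ(d₁) = (1/√(2π))·e^{−d₁²/2} = 0.324740
Θ = −S·φ(d₁)·σ/(2√T) − r·K·e^{−rT}·N(d₂) = −1.506996 − 0.590091 = -2.097087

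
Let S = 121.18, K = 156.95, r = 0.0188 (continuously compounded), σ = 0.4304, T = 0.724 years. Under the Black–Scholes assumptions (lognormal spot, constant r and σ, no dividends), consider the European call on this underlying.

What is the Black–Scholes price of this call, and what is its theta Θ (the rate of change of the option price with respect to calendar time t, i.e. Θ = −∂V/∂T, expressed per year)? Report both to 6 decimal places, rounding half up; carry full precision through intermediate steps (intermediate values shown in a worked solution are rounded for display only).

σ√T = 0.4304·√0.724 = 0.366220
d₁ = (ln(S/K) + (r+σ²/2)T) / (σ√T) = (ln(121.18/156.95) + (0.0188+0.4304²/2)·0.724) / 0.366220 = (-0.258650 + 0.080670) / 0.366220 = -0.485994
d₂ = d₁ − σ√T = -0.485994 − 0.366220 = -0.852214
e^{−rT} = e^{−0.0188·0.724} = 0.986481
N(d₁) = 0.313486,  N(d₂) = 0.197048
Call price V = S·N(d₁) − K·e^{−rT}·N(d₂) = 37.988182 − 30.508536 = 7.479646
φ(d₁) = (1/√(2π))·e^{−d₁²/2} = 0.354505
Θ = −S·φ(d₁)·σ/(2√T) − r·K·e^{−rT}·N(d₂) = −10.864903 − 0.573560 = -11.438464

price = 7.479646
Θ = -11.438464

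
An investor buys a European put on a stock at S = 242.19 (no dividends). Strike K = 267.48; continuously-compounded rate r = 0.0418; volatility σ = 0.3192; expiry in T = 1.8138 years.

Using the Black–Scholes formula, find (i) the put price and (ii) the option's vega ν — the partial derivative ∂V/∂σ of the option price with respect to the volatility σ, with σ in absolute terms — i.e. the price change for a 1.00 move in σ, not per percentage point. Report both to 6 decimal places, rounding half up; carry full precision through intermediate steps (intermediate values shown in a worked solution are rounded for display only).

σ√T = 0.3192·√1.8138 = 0.429890
d₁ = (ln(S/K) + (r+σ²/2)T) / (σ√T) = (ln(242.19/267.48) + (0.0418+0.3192²/2)·1.8138) / 0.429890 = (-0.099322 + 0.168220) / 0.429890 = 0.160267
d₂ = d₁ − σ√T = 0.160267 − 0.429890 = -0.269623
e^{−rT} = e^{−0.0418·1.8138} = 0.926986
N(−d₁) = 0.436335,  N(−d₂) = 0.606275
Put price V = K·e^{−rT}·N(−d₂) − S·N(−d₁) = 150.325959 − 105.676026 = 44.649933
φ(d₁) = (1/√(2π))·e^{−d₁²/2} = 0.393851
ν = S·φ(d₁)·√T = 128.464581

price = 44.649933
ν = 128.464581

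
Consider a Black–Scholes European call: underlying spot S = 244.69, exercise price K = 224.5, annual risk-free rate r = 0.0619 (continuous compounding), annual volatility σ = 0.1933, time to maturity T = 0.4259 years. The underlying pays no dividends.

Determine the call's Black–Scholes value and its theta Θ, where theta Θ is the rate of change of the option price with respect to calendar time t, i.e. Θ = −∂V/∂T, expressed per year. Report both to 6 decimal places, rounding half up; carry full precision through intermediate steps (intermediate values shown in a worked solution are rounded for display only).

σ√T = 0.1933·√0.4259 = 0.126150
d₁ = (ln(S/K) + (r+σ²/2)T) / (σ√T) = (ln(244.69/224.5) + (0.0619+0.1933²/2)·0.4259) / 0.126150 = (0.086116 + 0.034320) / 0.126150 = 0.954712
d₂ = d₁ − σ√T = 0.954712 − 0.126150 = 0.828562
e^{−rT} = e^{−0.0619·0.4259} = 0.973981
N(d₁) = 0.830138,  N(d₂) = 0.796324
Call price V = S·N(d₁) − K·e^{−rT}·N(d₂) = 203.126535 − 174.123231 = 29.003304
φ(d₁) = (1/√(2π))·e^{−d₁²/2} = 0.252922
Θ = −S·φ(d₁)·σ/(2√T) − r·K·e^{−rT}·N(d₂) = −9.165372 − 10.778228 = -19.943600

price = 29.003304
Θ = -19.943600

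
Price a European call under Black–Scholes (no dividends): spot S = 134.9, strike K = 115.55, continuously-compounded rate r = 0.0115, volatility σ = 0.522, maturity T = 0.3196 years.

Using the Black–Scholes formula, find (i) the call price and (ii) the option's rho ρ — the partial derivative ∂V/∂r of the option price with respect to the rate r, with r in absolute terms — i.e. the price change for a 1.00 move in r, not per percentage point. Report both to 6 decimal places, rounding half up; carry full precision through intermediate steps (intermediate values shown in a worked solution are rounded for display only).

σ√T = 0.522·√0.3196 = 0.295103
d₁ = (ln(S/K) + (r+σ²/2)T) / (σ√T) = (ln(134.9/115.55) + (0.0115+0.522²/2)·0.3196) / 0.295103 = (0.154830 + 0.047218) / 0.295103 = 0.684672
d₂ = d₁ − σ√T = 0.684672 − 0.295103 = 0.389568
e^{−rT} = e^{−0.0115·0.3196} = 0.996331
N(d₁) = 0.753224,  N(d₂) = 0.651572
Call price V = S·N(d₁) − K·e^{−rT}·N(d₂) = 101.609974 − 75.012952 = 26.597022
ρ = K·T·e^{−rT}·N(d₂) = 23.974140

price = 26.597022
ρ = 23.974140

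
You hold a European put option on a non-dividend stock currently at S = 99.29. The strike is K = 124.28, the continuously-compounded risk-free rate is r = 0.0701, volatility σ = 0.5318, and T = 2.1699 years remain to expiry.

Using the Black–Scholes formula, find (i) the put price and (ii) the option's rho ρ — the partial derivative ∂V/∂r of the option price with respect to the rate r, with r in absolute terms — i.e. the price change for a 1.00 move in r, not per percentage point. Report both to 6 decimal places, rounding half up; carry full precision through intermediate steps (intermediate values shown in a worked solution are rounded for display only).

σ√T = 0.5318·√2.1699 = 0.783372
d₁ = (ln(S/K) + (r+σ²/2)T) / (σ√T) = (ln(99.29/124.28) + (0.0701+0.5318²/2)·2.1699) / 0.783372 = (-0.224492 + 0.458946) / 0.783372 = 0.299288
d₂ = d₁ − σ√T = 0.299288 − 0.783372 = -0.484084
e^{−rT} = e^{−0.0701·2.1699} = 0.858894
N(−d₁) = 0.382360,  N(−d₂) = 0.685837
Put price V = K·e^{−rT}·N(−d₂) − S·N(−d₁) = 73.208521 − 37.964545 = 35.243977
ρ = −K·T·e^{−rT}·N(−d₂) = -158.855170

price = 35.243977
ρ = -158.855170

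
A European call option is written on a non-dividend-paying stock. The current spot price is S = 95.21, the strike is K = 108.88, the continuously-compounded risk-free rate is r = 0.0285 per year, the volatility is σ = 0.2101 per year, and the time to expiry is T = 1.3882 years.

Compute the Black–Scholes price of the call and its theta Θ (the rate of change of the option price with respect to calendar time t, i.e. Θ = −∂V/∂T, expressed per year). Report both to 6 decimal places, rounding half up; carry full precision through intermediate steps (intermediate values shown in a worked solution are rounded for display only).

price = 5.826504
Θ = -4.189490

σ√T = 0.2101·√1.3882 = 0.247544
d₁ = (ln(S/K) + (r+σ²/2)T) / (σ√T) = (ln(95.21/108.88) + (0.0285+0.2101²/2)·1.3882) / 0.247544 = (-0.134161 + 0.070203) / 0.247544 = -0.258373
d₂ = d₁ − σ√T = -0.258373 − 0.247544 = -0.505917
e^{−rT} = e^{−0.0285·1.3882} = 0.961209
N(d₁) = 0.398059,  N(d₂) = 0.306457
Call price V = S·N(d₁) − K·e^{−rT}·N(d₂) = 37.899237 − 32.072732 = 5.826504
φ(d₁) = (1/√(2π))·e^{−d₁²/2} = 0.385846
Θ = −S·φ(d₁)·σ/(2√T) − r·K·e^{−rT}·N(d₂) = −3.275417 − 0.914073 = -4.189490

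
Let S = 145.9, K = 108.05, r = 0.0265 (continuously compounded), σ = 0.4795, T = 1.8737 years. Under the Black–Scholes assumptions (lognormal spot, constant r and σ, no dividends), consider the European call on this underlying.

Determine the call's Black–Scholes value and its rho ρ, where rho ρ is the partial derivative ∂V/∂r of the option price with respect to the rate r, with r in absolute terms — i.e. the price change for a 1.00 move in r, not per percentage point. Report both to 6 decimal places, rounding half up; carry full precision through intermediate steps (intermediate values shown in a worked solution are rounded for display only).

price = 57.761241
ρ = 111.971828

σ√T = 0.4795·√1.8737 = 0.656355
d₁ = (ln(S/K) + (r+σ²/2)T) / (σ√T) = (ln(145.9/108.05) + (0.0265+0.4795²/2)·1.8737) / 0.656355 = (0.300327 + 0.265054) / 0.656355 = 0.861396
d₂ = d₁ − σ√T = 0.861396 − 0.656355 = 0.205041
e^{−rT} = e^{−0.0265·1.8737} = 0.951560
N(d₁) = 0.805490,  N(d₂) = 0.581230
Call price V = S·N(d₁) − K·e^{−rT}·N(d₂) = 117.520983 − 59.759742 = 57.761241
ρ = K·T·e^{−rT}·N(d₂) = 111.971828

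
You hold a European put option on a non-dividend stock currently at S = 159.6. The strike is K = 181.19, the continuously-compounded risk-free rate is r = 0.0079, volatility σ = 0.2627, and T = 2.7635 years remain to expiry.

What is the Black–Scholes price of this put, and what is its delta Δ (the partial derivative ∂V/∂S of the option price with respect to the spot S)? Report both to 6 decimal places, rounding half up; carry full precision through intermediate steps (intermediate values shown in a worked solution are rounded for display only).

σ√T = 0.2627·√2.7635 = 0.436707
d₁ = (ln(S/K) + (r+σ²/2)T) / (σ√T) = (ln(159.6/181.19) + (0.0079+0.2627²/2)·2.7635) / 0.436707 = (-0.126876 + 0.117188) / 0.436707 = -0.022183
d₂ = d₁ − σ√T = -0.022183 − 0.436707 = -0.458890
e^{−rT} = e^{−0.0079·2.7635} = 0.978405
N(−d₁) = 0.508849,  N(−d₂) = 0.676843
Put price V = K·e^{−rT}·N(−d₂) − S·N(−d₁) = 119.988886 − 81.212310 = 38.776575
Δ = −N(−d₁) = -0.508849

price = 38.776575
Δ = -0.508849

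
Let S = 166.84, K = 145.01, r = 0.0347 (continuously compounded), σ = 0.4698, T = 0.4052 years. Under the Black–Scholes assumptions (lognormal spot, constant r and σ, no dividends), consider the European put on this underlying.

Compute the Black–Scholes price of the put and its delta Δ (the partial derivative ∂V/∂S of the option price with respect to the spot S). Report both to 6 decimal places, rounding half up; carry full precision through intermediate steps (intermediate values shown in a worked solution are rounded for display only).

σ√T = 0.4698·√0.4052 = 0.299053
d₁ = (ln(S/K) + (r+σ²/2)T) / (σ√T) = (ln(166.84/145.01) + (0.0347+0.4698²/2)·0.4052) / 0.299053 = (0.140233 + 0.058777) / 0.299053 = 0.665466
d₂ = d₁ − σ√T = 0.665466 − 0.299053 = 0.366413
e^{−rT} = e^{−0.0347·0.4052} = 0.986038
N(−d₁) = 0.252876,  N(−d₂) = 0.357029
Put price V = K·e^{−rT}·N(−d₂) − S·N(−d₁) = 51.049853 − 42.189898 = 8.859956
Δ = −N(−d₁) = -0.252876

price = 8.859956
Δ = -0.252876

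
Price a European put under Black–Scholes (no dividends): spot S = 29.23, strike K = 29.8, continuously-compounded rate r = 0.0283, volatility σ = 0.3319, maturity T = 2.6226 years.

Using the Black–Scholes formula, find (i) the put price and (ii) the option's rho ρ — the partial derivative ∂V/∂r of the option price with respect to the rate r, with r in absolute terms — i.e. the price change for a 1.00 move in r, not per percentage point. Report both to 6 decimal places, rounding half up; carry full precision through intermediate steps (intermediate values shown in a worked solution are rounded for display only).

price = 5.277515
ρ = -41.081901

σ√T = 0.3319·√2.6226 = 0.537494
d₁ = (ln(S/K) + (r+σ²/2)T) / (σ√T) = (ln(29.23/29.8) + (0.0283+0.3319²/2)·2.6226) / 0.537494 = (-0.019313 + 0.218669) / 0.537494 = 0.370900
d₂ = d₁ − σ√T = 0.370900 − 0.537494 = -0.166593
e^{−rT} = e^{−0.0283·2.6226} = 0.928468
N(−d₁) = 0.355356,  N(−d₂) = 0.566155
Put price V = K·e^{−rT}·N(−d₂) − S·N(−d₁) = 15.664570 − 10.387055 = 5.277515
ρ = −K·T·e^{−rT}·N(−d₂) = -41.081901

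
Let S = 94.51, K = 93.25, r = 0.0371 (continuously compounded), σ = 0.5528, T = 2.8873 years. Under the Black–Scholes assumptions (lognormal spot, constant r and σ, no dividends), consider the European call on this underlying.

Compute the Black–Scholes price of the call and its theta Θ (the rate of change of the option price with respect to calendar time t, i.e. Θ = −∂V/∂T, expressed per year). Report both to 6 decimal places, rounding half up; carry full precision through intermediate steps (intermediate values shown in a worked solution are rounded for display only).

σ√T = 0.5528·√2.8873 = 0.939321
d₁ = (ln(S/K) + (r+σ²/2)T) / (σ√T) = (ln(94.51/93.25) + (0.0371+0.5528²/2)·2.8873) / 0.939321 = (0.013422 + 0.548281) / 0.939321 = 0.597988
d₂ = d₁ − σ√T = 0.597988 − 0.939321 = -0.341333
e^{−rT} = e^{−0.0371·2.8873} = 0.898419
N(d₁) = 0.725076,  N(d₂) = 0.366426
Call price V = S·N(d₁) − K·e^{−rT}·N(d₂) = 68.526925 − 30.698307 = 37.828617
φ(d₁) = (1/√(2π))·e^{−d₁²/2} = 0.333627
Θ = −S·φ(d₁)·σ/(2√T) − r·K·e^{−rT}·N(d₂) = −5.128973 − 1.138907 = -6.267880

price = 37.828617
Θ = -6.267880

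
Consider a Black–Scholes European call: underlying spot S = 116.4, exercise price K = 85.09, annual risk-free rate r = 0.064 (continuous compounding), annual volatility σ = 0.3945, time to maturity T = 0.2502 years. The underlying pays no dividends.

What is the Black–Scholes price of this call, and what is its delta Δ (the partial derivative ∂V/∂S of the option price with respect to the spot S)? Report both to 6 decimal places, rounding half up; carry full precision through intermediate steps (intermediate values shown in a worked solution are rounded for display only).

price = 33.044403
Δ = 0.961439

σ√T = 0.3945·√0.2502 = 0.197329
d₁ = (ln(S/K) + (r+σ²/2)T) / (σ√T) = (ln(116.4/85.09) + (0.064+0.3945²/2)·0.2502) / 0.197329 = (0.313323 + 0.035482) / 0.197329 = 1.767634
d₂ = d₁ − σ√T = 1.767634 − 0.197329 = 1.570305
e^{−rT} = e^{−0.064·0.2502} = 0.984115
N(d₁) = 0.961439,  N(d₂) = 0.941828
Call price V = S·N(d₁) − K·e^{−rT}·N(d₂) = 111.911489 − 78.867086 = 33.044403
Δ = N(d₁) = 0.961439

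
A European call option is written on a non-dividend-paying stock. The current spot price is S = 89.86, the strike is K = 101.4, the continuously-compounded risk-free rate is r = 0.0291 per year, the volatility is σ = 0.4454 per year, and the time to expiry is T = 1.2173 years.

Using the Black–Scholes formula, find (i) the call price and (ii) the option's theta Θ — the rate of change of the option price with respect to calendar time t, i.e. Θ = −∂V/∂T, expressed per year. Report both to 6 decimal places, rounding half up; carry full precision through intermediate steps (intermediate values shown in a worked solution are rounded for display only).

σ√T = 0.4454·√1.2173 = 0.491416
d₁ = (ln(S/K) + (r+σ²/2)T) / (σ√T) = (ln(89.86/101.4) + (0.0291+0.4454²/2)·1.2173) / 0.491416 = (-0.120820 + 0.156168) / 0.491416 = 0.071931
d₂ = d₁ − σ√T = 0.071931 − 0.491416 = -0.419485
e^{−rT} = e^{−0.0291·1.2173} = 0.965197
N(d₁) = 0.528672,  N(d₂) = 0.337431
Call price V = S·N(d₁) − K·e^{−rT}·N(d₂) = 47.506423 − 33.024679 = 14.481743
φ(d₁) = (1/√(2π))·e^{−d₁²/2} = 0.397912
Θ = −S·φ(d₁)·σ/(2√T) − r·K·e^{−rT}·N(d₂) = −7.217293 − 0.961018 = -8.178312

price = 14.481743
Θ = -8.178312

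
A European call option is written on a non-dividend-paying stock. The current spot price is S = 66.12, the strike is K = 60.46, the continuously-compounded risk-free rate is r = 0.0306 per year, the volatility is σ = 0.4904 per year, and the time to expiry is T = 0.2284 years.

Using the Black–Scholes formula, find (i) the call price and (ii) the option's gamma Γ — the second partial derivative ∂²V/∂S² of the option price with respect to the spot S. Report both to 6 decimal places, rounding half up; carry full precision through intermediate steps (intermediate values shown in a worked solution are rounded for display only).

price = 9.413898
Γ = 0.022385

σ√T = 0.4904·√0.2284 = 0.234368
d₁ = (ln(S/K) + (r+σ²/2)T) / (σ√T) = (ln(66.12/60.46) + (0.0306+0.4904²/2)·0.2284) / 0.234368 = (0.089489 + 0.034453) / 0.234368 = 0.528837
d₂ = d₁ − σ√T = 0.528837 − 0.234368 = 0.294469
e^{−rT} = e^{−0.0306·0.2284} = 0.993035
N(d₁) = 0.701541,  N(d₂) = 0.615800
Call price V = S·N(d₁) − K·e^{−rT}·N(d₂) = 46.385874 − 36.971976 = 9.413898
φ(d₁) = (1/√(2π))·e^{−d₁²/2} = 0.346881
Γ = φ(d₁) / (S·σ·√T) = 0.022385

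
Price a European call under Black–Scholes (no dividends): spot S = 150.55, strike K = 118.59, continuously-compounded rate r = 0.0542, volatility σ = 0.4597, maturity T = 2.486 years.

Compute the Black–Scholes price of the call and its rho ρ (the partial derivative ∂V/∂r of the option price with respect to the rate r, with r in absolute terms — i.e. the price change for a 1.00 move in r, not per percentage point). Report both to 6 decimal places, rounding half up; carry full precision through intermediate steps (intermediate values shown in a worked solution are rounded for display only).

price = 63.820193
ρ = 144.461789

σ√T = 0.4597·√2.486 = 0.724811
d₁ = (ln(S/K) + (r+σ²/2)T) / (σ√T) = (ln(150.55/118.59) + (0.0542+0.4597²/2)·2.486) / 0.724811 = (0.238623 + 0.397417) / 0.724811 = 0.877525
d₂ = d₁ − σ√T = 0.877525 − 0.724811 = 0.152713
e^{−rT} = e^{−0.0542·2.486} = 0.873942
N(d₁) = 0.809899,  N(d₂) = 0.560688
Call price V = S·N(d₁) − K·e^{−rT}·N(d₂) = 121.930325 − 58.110132 = 63.820193
ρ = K·T·e^{−rT}·N(d₂) = 144.461789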